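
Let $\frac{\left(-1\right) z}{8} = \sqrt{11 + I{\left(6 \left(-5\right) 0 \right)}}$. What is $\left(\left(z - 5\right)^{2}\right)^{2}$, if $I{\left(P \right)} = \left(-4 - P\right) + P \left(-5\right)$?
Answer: $268529 + 75680 \sqrt{7} \approx 4.6876 \cdot 10^{5}$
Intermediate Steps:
$I{\left(P \right)} = -4 - 6 P$ ($I{\left(P \right)} = \left(-4 - P\right) - 5 P = -4 - 6 P$)
$z = - 8 \sqrt{7}$ ($z = - 8 \sqrt{11 - \left(4 + 6 \cdot 6 \left(-5\right) 0\right)} = - 8 \sqrt{11 - \left(4 + 6 \left(\left(-30\right) 0\right)\right)} = - 8 \sqrt{11 - 4} = - 8 \sqrt{7} \approx -21.166$)
$\left(\left(z - 5\right)^{2}\right)^{2} = \left(\left(- 8 \sqrt{7} - 5\right)^{2}\right)^{2} = \left(\left(-5 - 8 \sqrt{7}\right)^{2}\right)^{2} = \left(-5 - 8 \sqrt{7}\right)^{4}$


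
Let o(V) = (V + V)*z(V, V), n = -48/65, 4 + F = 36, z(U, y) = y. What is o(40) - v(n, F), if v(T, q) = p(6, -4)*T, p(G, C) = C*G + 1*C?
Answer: 206656/65 ≈ 3179.3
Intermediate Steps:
F = 32 (F = -4 + 36 = 32)
p(G, C) = C + C*G (p(G, C) = C*G + C = C + C*G)
n = -48/65 (n = -48*1/65 = -48/65 ≈ -0.73846)
v(T, q) = -28*T (v(T, q) = (-4*(1 + 6))*T = (-4*7)*T = -28*T)
o(V) = 2*V**2 (o(V) = (V + V)*V = (2*V)*V = 2*V**2)
o(40) - v(n, F) = 2*40**2 - (-28)*(-48)/65 = 2*1600 - 1*1344/65 = 3200 - 1344/65 = 206656/65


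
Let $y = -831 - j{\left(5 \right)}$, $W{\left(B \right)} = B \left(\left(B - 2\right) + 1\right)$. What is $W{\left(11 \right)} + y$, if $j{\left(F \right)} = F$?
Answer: $-726$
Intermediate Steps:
$W{\left(B \right)} = B \left(-1 + B\right)$ ($W{\left(B \right)} = B \left(\left(-2 + B\right) + 1\right) = B \left(-1 + B\right)$)
$y = -836$ ($y = -831 - 5 = -836$)
$W{\left(11 \right)} + y = 11 \left(-1 + 11\right) - 836 = 11 \cdot 10 - 836 = 110 - 836 = -726$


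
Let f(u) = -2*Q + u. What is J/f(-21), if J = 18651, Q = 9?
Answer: -6217/13 ≈ -478.23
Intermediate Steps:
f(u) = -18 + u (f(u) = -2*9 + u = -18 + u)
J/f(-21) = 18651/(-18 - 21) = 18651/(-39) = 18651*(-1/39) = -6217/13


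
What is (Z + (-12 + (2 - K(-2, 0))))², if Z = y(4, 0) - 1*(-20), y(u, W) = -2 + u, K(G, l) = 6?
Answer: 36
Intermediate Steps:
Z = 22 (Z = (-2 + 4) - 1*(-20) = 2 + 20 = 22)
(Z + (-12 + (2 - K(-2, 0))))² = (22 + (-12 + (2 - 1*6)))² = (22 + (-12 + (2 - 6)))² = (22 + (-12 - 4))² = (22 - 16)² = 6² = 36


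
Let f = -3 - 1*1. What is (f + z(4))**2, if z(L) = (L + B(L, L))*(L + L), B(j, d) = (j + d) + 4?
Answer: 15376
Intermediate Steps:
f = -4 (f = -3 - 1 = -4)
B(j, d) = 4 + d + j (B(j, d) = (d + j) + 4 = 4 + d + j)
z(L) = 2*L*(4 + 3*L) (z(L) = (L + (4 + L + L))*(L + L) = (L + (4 + 2*L))*(2*L) = (4 + 3*L)*(2*L) = 2*L*(4 + 3*L))
(f + z(4))**2 = (-4 + 2*4*(4 + 3*4))**2 = (-4 + 2*4*(4 + 12))**2 = (-4 + 2*4*16)**2 = (-4 + 128)**2 = 124**2 = 15376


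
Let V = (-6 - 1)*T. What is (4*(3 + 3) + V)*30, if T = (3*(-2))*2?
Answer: 3240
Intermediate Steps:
T = -12 (T = -6*2 = -12)
V = 84 (V = (-6 - 1)*(-12) = -7*(-12) = 84)
(4*(3 + 3) + V)*30 = (4*(3 + 3) + 84)*30 = (4*6 + 84)*30 = (24 + 84)*30 = 108*30 = 3240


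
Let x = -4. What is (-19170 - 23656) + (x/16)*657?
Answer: -171961/4 ≈ -42990.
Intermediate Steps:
(-19170 - 23656) + (x/16)*657 = (-19170 - 23656) - 4/16*657 = -42826 - 4*1/16*657 = -42826 - 1/4*657 = -42826 - 657/4 = -171961/4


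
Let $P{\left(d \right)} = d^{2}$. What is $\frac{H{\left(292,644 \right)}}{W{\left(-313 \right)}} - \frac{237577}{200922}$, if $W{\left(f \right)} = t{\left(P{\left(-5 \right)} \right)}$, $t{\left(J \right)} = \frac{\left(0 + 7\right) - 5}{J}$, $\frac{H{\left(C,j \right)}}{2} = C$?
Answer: $\frac{1466493023}{200922} \approx 7298.8$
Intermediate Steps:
$H{\left(C,j \right)} = 2 C$
$t{\left(J \right)} = \frac{2}{J}$ ($t{\left(J \right)} = \frac{7 - 5}{J} = \frac{2}{J}$)
$W{\left(f \right)} = \frac{2}{25}$ ($W{\left(f \right)} = \frac{2}{\left(-5\right)^{2}} = \frac{2}{25}$)
$\frac{H{\left(292,644 \right)}}{W{\left(-313 \right)}} - \frac{237577}{200922} = \frac{2 \cdot 292}{\frac{2}{25}} - \frac{237577}{200922} = 584 \cdot \frac{25}{2} - \frac{237577}{200922} = 7300 - \frac{237577}{200922} = \frac{1466493023}{200922}$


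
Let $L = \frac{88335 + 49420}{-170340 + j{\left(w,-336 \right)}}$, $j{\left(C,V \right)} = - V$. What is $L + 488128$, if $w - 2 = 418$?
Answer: $\frac{82983574757}{170004} \approx 4.8813 \cdot 10^{5}$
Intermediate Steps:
$w = 420$ ($w = 2 + 418 = 420$)
$L = - \frac{137755}{170004}$ ($L = \frac{88335 + 49420}{-170340 - -336} = \frac{137755}{-170340 + 336} = \frac{137755}{-170004} = 137755 \left(- \frac{1}{170004}\right) = - \frac{137755}{170004} \approx -0.8103$)
$L + 488128 = - \frac{137755}{170004} + 488128 = \frac{82983574757}{170004}$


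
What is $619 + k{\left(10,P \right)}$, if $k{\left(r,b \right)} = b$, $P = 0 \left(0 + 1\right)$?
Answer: $619$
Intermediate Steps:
$P = 0$ ($P = 0 \cdot 1 = 0$)
$619 + k{\left(10,P \right)} = 619 + 0 = 619$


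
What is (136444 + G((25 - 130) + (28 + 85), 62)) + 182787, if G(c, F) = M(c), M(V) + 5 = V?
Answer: 319234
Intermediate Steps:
M(V) = -5 + V
G(c, F) = -5 + c
(136444 + G((25 - 130) + (28 + 85), 62)) + 182787 = (136444 + (-5 + ((25 - 130) + (28 + 85)))) + 182787 = (136444 + (-5 + (-105 + 113))) + 182787 = (136444 + (-5 + 8)) + 182787 = (136444 + 3) + 182787 = 136447 + 182787 = 319234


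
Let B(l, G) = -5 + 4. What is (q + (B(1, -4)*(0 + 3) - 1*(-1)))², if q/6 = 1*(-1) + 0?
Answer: 64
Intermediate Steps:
B(l, G) = -1
q = -6 (q = 6*(1*(-1) + 0) = 6*(-1 + 0) = 6*(-1) = -6)
(q + (B(1, -4)*(0 + 3) - 1*(-1)))² = (-6 + (-(0 + 3) - 1*(-1)))² = (-6 + (-1*3 + 1))² = (-6 + (-3 + 1))² = (-6 - 2)² = (-8)² = 64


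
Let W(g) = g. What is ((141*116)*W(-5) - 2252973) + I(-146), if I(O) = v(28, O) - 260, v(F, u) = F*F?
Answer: -2334229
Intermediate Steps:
v(F, u) = F²
I(O) = 524 (I(O) = 28² - 260 = 784 - 260 = 524)
((141*116)*W(-5) - 2252973) + I(-146) = ((141*116)*(-5) - 2252973) + 524 = (16356*(-5) - 2252973) + 524 = (-81780 - 2252973) + 524 = -2334753 + 524 = -2334229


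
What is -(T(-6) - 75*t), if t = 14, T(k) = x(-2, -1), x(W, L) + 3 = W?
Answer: 1055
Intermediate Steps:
x(W, L) = -3 + W
T(k) = -5 (T(k) = -3 - 2 = -5)
-(T(-6) - 75*t) = -(-5 - 75*14) = -(-5 - 1050) = -1*(-1055) = 1055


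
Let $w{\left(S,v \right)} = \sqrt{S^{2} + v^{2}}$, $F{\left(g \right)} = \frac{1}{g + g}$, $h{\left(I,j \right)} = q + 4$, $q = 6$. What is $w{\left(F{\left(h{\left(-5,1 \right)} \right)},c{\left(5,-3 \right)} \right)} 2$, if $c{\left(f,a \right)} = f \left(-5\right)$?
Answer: $\frac{53 \sqrt{89}}{10} \approx 50.0$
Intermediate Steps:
$c{\left(f,a \right)} = - 5 f$
$h{\left(I,j \right)} = 10$ ($h{\left(I,j \right)} = 6 + 4 = 10$)
$F{\left(g \right)} = \frac{1}{2 g}$
$w{\left(F{\left(h{\left(-5,1 \right)} \right)},c{\left(5,-3 \right)} \right)} 2 = \sqrt{\left(\frac{1}{2 \cdot 10}\right)^{2} + \left(\left(-5\right) 5\right)^{2}} \cdot 2 = \sqrt{\left(\frac{1}{2} \cdot \frac{1}{10}\right)^{2} + \left(-25\right)^{2}} \cdot 2 = \sqrt{\left(\frac{1}{20}\right)^{2} + 625} \cdot 2 = \sqrt{\frac{1}{400} + 625} \cdot 2 = \sqrt{\frac{250001}{400}} \cdot 2 = \frac{53 \sqrt{89}}{20} \cdot 2 = \frac{53 \sqrt{89}}{10}$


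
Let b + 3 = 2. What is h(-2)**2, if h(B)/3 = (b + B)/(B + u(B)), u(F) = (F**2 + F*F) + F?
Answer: 81/16 ≈ 5.0625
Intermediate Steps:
b = -1 (b = -3 + 2 = -1)
u(F) = F + 2*F**2 (u(F) = (F**2 + F**2) + F = 2*F**2 + F = F + 2*F**2)
h(B) = 3*(-1 + B)/(B + B*(1 + 2*B)) (h(B) = 3*((-1 + B)/(B + B*(1 + 2*B))) = 3*(-1 + B)/(B + B*(1 + 2*B)))
h(-2)**2 = ((3/2)*(-1 - 2)/(-2*(1 - 2)))**2 = ((3/2)*(-1/2)*(-3)/(-1))**2 = ((3/2)*(-1/2)*(-1)*(-3))**2 = (-9/4)**2 = 81/16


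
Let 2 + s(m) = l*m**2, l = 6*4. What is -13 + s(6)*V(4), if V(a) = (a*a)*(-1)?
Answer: -13805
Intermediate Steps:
V(a) = -a**2 (V(a) = a**2*(-1) = -a**2)
l = 24
s(m) = -2 + 24*m**2
-13 + s(6)*V(4) = -13 + (-2 + 24*6**2)*(-1*4**2) = -13 + (-2 + 24*36)*(-1*16) = -13 + (-2 + 864)*(-16) = -13 + 862*(-16) = -13 - 13792 = -13805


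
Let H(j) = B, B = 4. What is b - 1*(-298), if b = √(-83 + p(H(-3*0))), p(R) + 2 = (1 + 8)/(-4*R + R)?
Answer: 298 + 7*I*√7/2 ≈ 298.0 + 9.2601*I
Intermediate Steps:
H(j) = 4
p(R) = -2 - 3/R (p(R) = -2 + (1 + 8)/(-4*R + R) = -2 + 9/((-3*R)) = -2 + 9*(-1/(3*R)) = -2 - 3/R)
b = 7*I*√7/2 (b = √(-83 + (-2 - 3/4)) = √(-83 + (-2 - 3*¼)) = √(-83 + (-2 - ¾)) = √(-83 - 11/4) = √(-343/4) = 7*I*√7/2 ≈ 9.2601*I)
b - 1*(-298) = 7*I*√7/2 - 1*(-298) = 7*I*√7/2 + 298 = 298 + 7*I*√7/2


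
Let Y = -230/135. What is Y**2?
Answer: 2116/729 ≈ 2.9026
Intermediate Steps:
Y = -46/27 (Y = -230*1/135 = -46/27 ≈ -1.7037)
Y**2 = (-46/27)**2 = 2116/729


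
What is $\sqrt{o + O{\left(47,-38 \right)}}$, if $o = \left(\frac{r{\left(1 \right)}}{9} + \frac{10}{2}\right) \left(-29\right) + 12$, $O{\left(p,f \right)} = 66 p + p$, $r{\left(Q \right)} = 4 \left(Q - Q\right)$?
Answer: $2 \sqrt{754} \approx 54.918$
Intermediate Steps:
$r{\left(Q \right)} = 0$ ($r{\left(Q \right)} = 4 \cdot 0 = 0$)
$O{\left(p,f \right)} = 67 p$
$o = -133$ ($o = \left(\frac{0}{9} + \frac{10}{2}\right) \left(-29\right) + 12 = \left(0 \cdot \frac{1}{9} + 10 \cdot \frac{1}{2}\right) \left(-29\right) + 12 = \left(0 + 5\right) \left(-29\right) + 12 = 5 \left(-29\right) + 12 = -145 + 12 = -133$)
$\sqrt{o + O{\left(47,-38 \right)}} = \sqrt{-133 + 67 \cdot 47} = \sqrt{-133 + 3149} = \sqrt{3016} = 2 \sqrt{754}$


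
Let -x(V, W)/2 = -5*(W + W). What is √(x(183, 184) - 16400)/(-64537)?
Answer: -4*I*√795/64537 ≈ -0.0017476*I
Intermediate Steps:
x(V, W) = 20*W (x(V, W) = -(-10)*(W + W) = -(-10)*2*W = -(-20)*W = 20*W)
√(x(183, 184) - 16400)/(-64537) = √(20*184 - 16400)/(-64537) = √(3680 - 16400)*(-1/64537) = √(-12720)*(-1/64537) = (4*I*√795)*(-1/64537) = -4*I*√795/64537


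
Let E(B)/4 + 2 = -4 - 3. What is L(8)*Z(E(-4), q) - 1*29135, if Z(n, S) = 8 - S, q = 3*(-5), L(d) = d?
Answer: -28951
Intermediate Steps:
E(B) = -36 (E(B) = -8 + 4*(-4 - 3) = -8 + 4*(-7) = -8 - 28 = -36)
q = -15
L(8)*Z(E(-4), q) - 1*29135 = 8*(8 - 1*(-15)) - 1*29135 = 8*(8 + 15) - 29135 = 8*23 - 29135 = 184 - 29135 = -28951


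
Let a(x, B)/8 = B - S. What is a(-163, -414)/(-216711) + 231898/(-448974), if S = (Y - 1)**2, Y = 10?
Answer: -244832881/491402043 ≈ -0.49823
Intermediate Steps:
S = 81 (S = (10 - 1)**2 = 9**2 = 81)
a(x, B) = -648 + 8*B (a(x, B) = 8*(B - 1*81) = 8*(B - 81) = 8*(-81 + B) = -648 + 8*B)
a(-163, -414)/(-216711) + 231898/(-448974) = (-648 + 8*(-414))/(-216711) + 231898/(-448974) = (-648 - 3312)*(-1/216711) + 231898*(-1/448974) = -3960*(-1/216711) - 115949/224487 = 40/2189 - 115949/224487 = -244832881/491402043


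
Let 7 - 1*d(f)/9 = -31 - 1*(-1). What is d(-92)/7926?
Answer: 111/2642 ≈ 0.042014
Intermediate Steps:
d(f) = 333 (d(f) = 63 - 9*(-31 - 1*(-1)) = 63 - 9*(-31 + 1) = 63 - 9*(-30) = 63 + 270 = 333)
d(-92)/7926 = 333/7926 = 333*(1/7926) = 111/2642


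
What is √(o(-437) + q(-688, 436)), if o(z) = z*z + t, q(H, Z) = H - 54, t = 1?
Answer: 2*√47557 ≈ 436.15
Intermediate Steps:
q(H, Z) = -54 + H
o(z) = 1 + z² (o(z) = z*z + 1 = z² + 1 = 1 + z²)
√(o(-437) + q(-688, 436)) = √((1 + (-437)²) + (-54 - 688)) = √((1 + 190969) - 742) = √(190970 - 742) = √190228 = 2*√47557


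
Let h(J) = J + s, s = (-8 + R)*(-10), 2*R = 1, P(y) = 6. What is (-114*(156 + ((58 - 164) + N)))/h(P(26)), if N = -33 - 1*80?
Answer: 266/3 ≈ 88.667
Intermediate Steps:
N = -113 (N = -33 - 80 = -113)
R = 1/2 (R = (1/2)*1 = 1/2 ≈ 0.50000)
s = 75 (s = (-8 + 1/2)*(-10) = -15/2*(-10) = 75)
h(J) = 75 + J (h(J) = J + 75 = 75 + J)
(-114*(156 + ((58 - 164) + N)))/h(P(26)) = (-114*(156 + ((58 - 164) - 113)))/(75 + 6) = -114*(156 + (-106 - 113))/81 = -114*(156 - 219)*(1/81) = -114*(-63)*(1/81) = 7182*(1/81) = 266/3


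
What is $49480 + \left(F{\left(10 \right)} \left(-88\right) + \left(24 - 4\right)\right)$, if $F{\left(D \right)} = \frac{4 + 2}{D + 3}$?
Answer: $\frac{642972}{13} \approx 49459.0$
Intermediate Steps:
$F{\left(D \right)} = \frac{6}{3 + D}$
$49480 + \left(F{\left(10 \right)} \left(-88\right) + \left(24 - 4\right)\right) = 49480 + \left(\frac{6}{3 + 10} \left(-88\right) + \left(24 - 4\right)\right) = 49480 + \left(\frac{6}{13} \left(-88\right) + 20\right) = 49480 + \left(- \frac{528}{13} + 20\right) = 49480 - \frac{268}{13} = \frac{642972}{13}$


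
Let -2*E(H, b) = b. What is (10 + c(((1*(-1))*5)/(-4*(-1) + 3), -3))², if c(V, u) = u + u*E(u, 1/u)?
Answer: 169/4 ≈ 42.250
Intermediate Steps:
E(H, b) = -b/2
c(V, u) = -½ + u (c(V, u) = u + u*(-1/(2*u)) = u - ½ = -½ + u)
(10 + c(((1*(-1))*5)/(-4*(-1) + 3), -3))² = (10 + (-½ - 3))² = (10 - 7/2)² = (13/2)² = 169/4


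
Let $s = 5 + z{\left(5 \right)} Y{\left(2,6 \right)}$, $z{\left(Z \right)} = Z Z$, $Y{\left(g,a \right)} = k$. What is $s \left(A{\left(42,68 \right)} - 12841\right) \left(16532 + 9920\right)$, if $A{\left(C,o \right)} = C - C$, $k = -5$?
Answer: $40760415840$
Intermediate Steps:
$A{\left(C,o \right)} = 0$
$Y{\left(g,a \right)} = -5$
$z{\left(Z \right)} = Z^{2}$
$s = -120$ ($s = 5 + 5^{2} \left(-5\right) = 5 + 25 \left(-5\right) = 5 - 125 = -120$)
$s \left(A{\left(42,68 \right)} - 12841\right) \left(16532 + 9920\right) = - 120 \left(0 - 12841\right) \left(16532 + 9920\right) = - 120 \left(\left(-12841\right) 26452\right) = \left(-120\right) \left(-339670132\right) = 40760415840$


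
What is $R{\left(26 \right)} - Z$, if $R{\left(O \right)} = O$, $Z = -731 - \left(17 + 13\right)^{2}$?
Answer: $1657$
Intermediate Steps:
$Z = -1631$ ($Z = -731 - 30^{2} = -731 - 900 = -1631$)
$R{\left(26 \right)} - Z = 26 - -1631 = 26 + 1631 = 1657$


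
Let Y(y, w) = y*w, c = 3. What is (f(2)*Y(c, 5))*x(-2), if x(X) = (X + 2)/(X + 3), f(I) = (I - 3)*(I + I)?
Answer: 0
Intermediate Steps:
Y(y, w) = w*y
f(I) = 2*I*(-3 + I) (f(I) = (-3 + I)*(2*I) = 2*I*(-3 + I))
x(X) = (2 + X)/(3 + X)
(f(2)*Y(c, 5))*x(-2) = ((2*2*(-3 + 2))*(5*3))*((2 - 2)/(3 - 2)) = ((2*2*(-1))*15)*(0/1) = (-4*15)*(1*0) = -60*0 = 0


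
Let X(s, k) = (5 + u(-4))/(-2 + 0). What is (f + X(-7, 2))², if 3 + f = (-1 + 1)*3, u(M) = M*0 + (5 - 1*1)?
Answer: 225/4 ≈ 56.250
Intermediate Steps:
u(M) = 4 (u(M) = 0 + (5 - 1) = 0 + 4 = 4)
X(s, k) = -9/2 (X(s, k) = (5 + 4)/(-2 + 0) = 9/(-2) = 9*(-½) = -9/2)
f = -3 (f = -3 + (-1 + 1)*3 = -3 + 0*3 = -3 + 0 = -3)
(f + X(-7, 2))² = (-3 - 9/2)² = (-15/2)² = 225/4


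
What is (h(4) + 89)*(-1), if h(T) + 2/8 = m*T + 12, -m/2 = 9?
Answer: -115/4 ≈ -28.750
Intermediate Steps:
m = -18 (m = -2*9 = -18)
h(T) = 47/4 - 18*T (h(T) = -¼ + (-18*T + 12) = -¼ + (12 - 18*T) = 47/4 - 18*T)
(h(4) + 89)*(-1) = ((47/4 - 18*4) + 89)*(-1) = ((47/4 - 72) + 89)*(-1) = (-241/4 + 89)*(-1) = (115/4)*(-1) = -115/4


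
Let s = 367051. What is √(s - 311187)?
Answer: 2*√13966 ≈ 236.36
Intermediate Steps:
√(s - 311187) = √(367051 - 311187) = √55864 = 2*√13966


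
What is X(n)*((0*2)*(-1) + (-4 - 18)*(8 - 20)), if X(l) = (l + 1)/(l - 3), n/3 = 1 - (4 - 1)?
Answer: 440/3 ≈ 146.67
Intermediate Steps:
n = -6 (n = 3*(1 - (4 - 1)) = 3*(1 - 1*3) = 3*(1 - 3) = 3*(-2) = -6)
X(l) = (1 + l)/(-3 + l)
X(n)*((0*2)*(-1) + (-4 - 18)*(8 - 20)) = ((1 - 6)/(-3 - 6))*((0*2)*(-1) + (-4 - 18)*(8 - 20)) = (-5/(-9))*(0*(-1) - 22*(-12)) = (-⅑*(-5))*(0 + 264) = (5/9)*264 = 440/3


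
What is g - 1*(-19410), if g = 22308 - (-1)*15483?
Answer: 57201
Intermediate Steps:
g = 37791 (g = 22308 - 1*(-15483) = 22308 + 15483 = 37791)
g - 1*(-19410) = 37791 - 1*(-19410) = 37791 + 19410 = 57201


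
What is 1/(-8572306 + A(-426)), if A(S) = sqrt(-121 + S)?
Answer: -8572306/73484430158183 - I*sqrt(547)/73484430158183 ≈ -1.1665e-7 - 3.1827e-13*I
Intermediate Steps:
1/(-8572306 + A(-426)) = 1/(-8572306 + sqrt(-121 - 426)) = 1/(-8572306 + sqrt(-547)) = 1/(-8572306 + I*sqrt(547))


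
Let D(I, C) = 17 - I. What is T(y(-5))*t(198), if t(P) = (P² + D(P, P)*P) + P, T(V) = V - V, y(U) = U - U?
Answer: 0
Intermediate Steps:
y(U) = 0
T(V) = 0
t(P) = P + P² + P*(17 - P) (t(P) = (P² + (17 - P)*P) + P = (P² + P*(17 - P)) + P = P + P² + P*(17 - P))
T(y(-5))*t(198) = 0*(18*198) = 0*3564 = 0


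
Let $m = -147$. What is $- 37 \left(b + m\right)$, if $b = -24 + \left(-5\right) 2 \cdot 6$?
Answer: $8547$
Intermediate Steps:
$b = -84$ ($b = -24 - 60 = -84$)
$- 37 \left(b + m\right) = - 37 \left(-84 - 147\right) = \left(-37\right) \left(-231\right) = 8547$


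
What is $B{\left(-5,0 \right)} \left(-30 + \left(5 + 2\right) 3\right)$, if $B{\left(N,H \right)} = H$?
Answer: $0$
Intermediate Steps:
$B{\left(-5,0 \right)} \left(-30 + \left(5 + 2\right) 3\right) = 0 \left(-30 + \left(5 + 2\right) 3\right) = 0 \left(-30 + 7 \cdot 3\right) = 0 \left(-30 + 21\right) = 0 \left(-9\right) = 0$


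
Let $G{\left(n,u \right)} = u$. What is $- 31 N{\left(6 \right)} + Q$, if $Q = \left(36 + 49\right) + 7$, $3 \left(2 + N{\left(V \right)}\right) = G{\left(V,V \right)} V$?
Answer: $-218$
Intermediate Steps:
$N{\left(V \right)} = -2 + \frac{V^{2}}{3}$ ($N{\left(V \right)} = -2 + \frac{V V}{3} = -2 + \frac{V^{2}}{3}$)
$Q = 92$ ($Q = 85 + 7 = 92$)
$- 31 N{\left(6 \right)} + Q = - 31 \left(-2 + \frac{6^{2}}{3}\right) + 92 = - 31 \left(-2 + \frac{1}{3} \cdot 36\right) + 92 = - 31 \left(-2 + 12\right) + 92 = \left(-31\right) 10 + 92 = -310 + 92 = -218$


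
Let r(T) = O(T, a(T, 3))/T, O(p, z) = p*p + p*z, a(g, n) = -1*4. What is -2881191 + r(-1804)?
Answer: -2882999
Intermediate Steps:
a(g, n) = -4
O(p, z) = p² + p*z
r(T) = -4 + T (r(T) = (T*(T - 4))/T = (T*(-4 + T))/T = -4 + T)
-2881191 + r(-1804) = -2881191 + (-4 - 1804) = -2881191 - 1808 = -2882999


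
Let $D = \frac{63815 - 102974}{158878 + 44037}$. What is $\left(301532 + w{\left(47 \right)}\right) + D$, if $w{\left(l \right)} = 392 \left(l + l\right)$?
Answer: $\frac{68662338541}{202915} \approx 3.3838 \cdot 10^{5}$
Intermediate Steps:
$w{\left(l \right)} = 784 l$ ($w{\left(l \right)} = 392 \cdot 2 l = 784 l$)
$D = - \frac{39159}{202915} \approx -0.19298$
$\left(301532 + w{\left(47 \right)}\right) + D = \left(301532 + 784 \cdot 47\right) - \frac{39159}{202915} = \left(301532 + 36848\right) - \frac{39159}{202915} = 338380 - \frac{39159}{202915} = \frac{68662338541}{202915}$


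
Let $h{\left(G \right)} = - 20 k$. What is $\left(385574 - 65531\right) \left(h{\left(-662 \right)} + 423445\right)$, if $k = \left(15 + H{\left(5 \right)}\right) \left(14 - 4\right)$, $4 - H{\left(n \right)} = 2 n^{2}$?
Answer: $137504874735$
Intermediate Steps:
$H{\left(n \right)} = 4 - 2 n^{2}$
$k = -310$ ($k = \left(15 + \left(4 - 2 \cdot 5^{2}\right)\right) \left(14 - 4\right) = \left(15 + \left(4 - 50\right)\right) 10 = \left(15 - 46\right) 10 = \left(-31\right) 10 = -310$)
$h{\left(G \right)} = 6200$ ($h{\left(G \right)} = \left(-20\right) \left(-310\right) = 6200$)
$\left(385574 - 65531\right) \left(h{\left(-662 \right)} + 423445\right) = \left(385574 - 65531\right) \left(6200 + 423445\right) = 320043 \cdot 429645 = 137504874735$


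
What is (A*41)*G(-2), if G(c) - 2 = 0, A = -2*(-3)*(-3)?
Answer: -1476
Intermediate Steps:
A = -18 (A = 6*(-3) = -18)
G(c) = 2 (G(c) = 2 + 0 = 2)
(A*41)*G(-2) = -18*41*2 = -738*2 = -1476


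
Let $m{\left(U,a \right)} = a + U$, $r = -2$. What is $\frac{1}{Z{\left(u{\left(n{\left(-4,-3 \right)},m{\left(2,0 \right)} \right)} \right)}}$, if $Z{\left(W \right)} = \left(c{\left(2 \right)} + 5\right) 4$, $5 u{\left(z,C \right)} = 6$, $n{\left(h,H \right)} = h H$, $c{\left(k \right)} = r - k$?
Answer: $\frac{1}{4} \approx 0.25$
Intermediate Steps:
$c{\left(k \right)} = -2 - k$
$m{\left(U,a \right)} = U + a$
$n{\left(h,H \right)} = H h$
$u{\left(z,C \right)} = \frac{6}{5}$ ($u{\left(z,C \right)} = \frac{1}{5} \cdot 6 = \frac{6}{5}$)
$Z{\left(W \right)} = 4$ ($Z{\left(W \right)} = \left(\left(-2 - 2\right) + 5\right) 4 = \left(-4 + 5\right) 4 = 1 \cdot 4 = 4$)
$\frac{1}{Z{\left(u{\left(n{\left(-4,-3 \right)},m{\left(2,0 \right)} \right)} \right)}} = \frac{1}{4}$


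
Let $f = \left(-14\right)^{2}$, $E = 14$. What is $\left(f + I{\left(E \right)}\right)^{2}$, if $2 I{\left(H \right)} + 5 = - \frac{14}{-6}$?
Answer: $\frac{341056}{9} \approx 37895.0$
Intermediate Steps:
$I{\left(H \right)} = - \frac{4}{3}$ ($I{\left(H \right)} = - \frac{5}{2} + \frac{\left(-14\right) \frac{1}{-6}}{2} = - \frac{5}{2} + \frac{\left(-14\right) \left(- \frac{1}{6}\right)}{2} = - \frac{5}{2} + \frac{1}{2} \cdot \frac{7}{3} = - \frac{5}{2} + \frac{7}{6} = - \frac{4}{3}$)
$f = 196$
$\left(f + I{\left(E \right)}\right)^{2} = \left(196 - \frac{4}{3}\right)^{2} = \left(\frac{584}{3}\right)^{2} = \frac{341056}{9}$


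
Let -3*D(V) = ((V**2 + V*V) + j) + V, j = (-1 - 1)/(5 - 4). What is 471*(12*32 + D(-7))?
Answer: 166891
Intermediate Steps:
j = -2 (j = -2/1 = -2*1 = -2)
D(V) = 2/3 - 2*V**2/3 - V/3 (D(V) = -(((V**2 + V*V) - 2) + V)/3 = -(((V**2 + V**2) - 2) + V)/3 = -((2*V**2 - 2) + V)/3 = -((-2 + 2*V**2) + V)/3 = -(-2 + V + 2*V**2)/3 = 2/3 - 2*V**2/3 - V/3)
471*(12*32 + D(-7)) = 471*(12*32 + (2/3 - 2/3*(-7)**2 - 1/3*(-7))) = 471*(384 + (2/3 - 2/3*49 + 7/3)) = 471*(384 + (2/3 - 98/3 + 7/3)) = 471*(384 - 89/3) = 471*(1063/3) = 166891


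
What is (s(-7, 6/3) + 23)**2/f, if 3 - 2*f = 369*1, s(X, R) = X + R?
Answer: -108/61 ≈ -1.7705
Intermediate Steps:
s(X, R) = R + X
f = -183 (f = 3/2 - 369/2 = -183)
(s(-7, 6/3) + 23)**2/f = ((6/3 - 7) + 23)**2/(-183) = ((6*(1/3) - 7) + 23)**2*(-1/183) = ((2 - 7) + 23)**2*(-1/183) = (-5 + 23)**2*(-1/183) = 18**2*(-1/183) = 324*(-1/183) = -108/61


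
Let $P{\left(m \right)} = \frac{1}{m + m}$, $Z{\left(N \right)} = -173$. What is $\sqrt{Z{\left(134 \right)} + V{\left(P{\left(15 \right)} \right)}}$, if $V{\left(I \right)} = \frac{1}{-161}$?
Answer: $\frac{i \sqrt{4484494}}{161} \approx 13.153 i$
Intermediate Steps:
$P{\left(m \right)} = \frac{1}{2 m}$
$V{\left(I \right)} = - \frac{1}{161}$
$\sqrt{Z{\left(134 \right)} + V{\left(P{\left(15 \right)} \right)}} = \sqrt{-173 - \frac{1}{161}} = \sqrt{- \frac{27854}{161}} = \frac{i \sqrt{4484494}}{161}$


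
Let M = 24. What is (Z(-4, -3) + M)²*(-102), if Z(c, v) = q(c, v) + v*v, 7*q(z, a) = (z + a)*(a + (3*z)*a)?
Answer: 0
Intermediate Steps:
q(z, a) = (a + z)*(a + 3*a*z)/7 (q(z, a) = ((z + a)*(a + (3*z)*a))/7 = ((a + z)*(a + 3*a*z))/7 = (a + z)*(a + 3*a*z)/7)
Z(c, v) = v² + v*(c + v + 3*c² + 3*c*v)/7 (Z(c, v) = v*(v + c + 3*c² + 3*v*c)/7 + v*v = v*(v + c + 3*c² + 3*c*v)/7 + v² = v*(c + v + 3*c² + 3*c*v)/7 + v² = v² + v*(c + v + 3*c² + 3*c*v)/7)
(Z(-4, -3) + M)²*(-102) = ((⅐)*(-3)*(-4 + 3*(-4)² + 8*(-3) + 3*(-4)*(-3)) + 24)²*(-102) = ((⅐)*(-3)*(-4 + 3*16 - 24 + 36) + 24)²*(-102) = ((⅐)*(-3)*(-4 + 48 - 24 + 36) + 24)²*(-102) = ((⅐)*(-3)*56 + 24)²*(-102) = (-24 + 24)²*(-102) = 0²*(-102) = 0*(-102) = 0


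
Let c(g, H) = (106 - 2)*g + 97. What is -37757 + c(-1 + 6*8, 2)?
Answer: -32772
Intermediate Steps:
c(g, H) = 97 + 104*g (c(g, H) = 104*g + 97 = 97 + 104*g)
-37757 + c(-1 + 6*8, 2) = -37757 + (97 + 104*(-1 + 6*8)) = -37757 + (97 + 104*(-1 + 48)) = -37757 + (97 + 104*47) = -37757 + (97 + 4888) = -37757 + 4985 = -32772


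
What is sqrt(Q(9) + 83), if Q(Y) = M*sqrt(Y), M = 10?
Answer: sqrt(113) ≈ 10.630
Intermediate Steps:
Q(Y) = 10*sqrt(Y)
sqrt(Q(9) + 83) = sqrt(10*sqrt(9) + 83) = sqrt(10*3 + 83) = sqrt(30 + 83) = sqrt(113)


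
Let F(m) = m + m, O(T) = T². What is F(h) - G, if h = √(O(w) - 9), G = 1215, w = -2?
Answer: -1215 + 2*I*√5 ≈ -1215.0 + 4.4721*I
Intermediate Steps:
h = I*√5 (h = √((-2)² - 9) = √(4 - 9) = √(-5) = I*√5 ≈ 2.2361*I)
F(m) = 2*m
F(h) - G = 2*(I*√5) - 1*1215 = 2*I*√5 - 1215 = -1215 + 2*I*√5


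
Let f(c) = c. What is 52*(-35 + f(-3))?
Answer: -1976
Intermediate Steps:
52*(-35 + f(-3)) = 52*(-35 - 3) = 52*(-38) = -1976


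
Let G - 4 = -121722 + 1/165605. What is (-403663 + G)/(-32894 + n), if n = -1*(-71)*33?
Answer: 87005720504/5059398355 ≈ 17.197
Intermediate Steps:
G = -20157109389/165605 (G = 4 + (-121722 + 1/165605) = 4 - 20157771809/165605 = -20157109389/165605 ≈ -1.2172e+5)
n = 2343 (n = 71*33 = 2343)
(-403663 + G)/(-32894 + n) = (-403663 - 20157109389/165605)/(-32894 + 2343) = -87005720504/165605/(-30551) = -87005720504/165605*(-1/30551) = 87005720504/5059398355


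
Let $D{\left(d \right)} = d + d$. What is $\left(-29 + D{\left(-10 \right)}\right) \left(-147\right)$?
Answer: $7203$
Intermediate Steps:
$D{\left(d \right)} = 2 d$
$\left(-29 + D{\left(-10 \right)}\right) \left(-147\right) = \left(-29 + 2 \left(-10\right)\right) \left(-147\right) = \left(-29 - 20\right) \left(-147\right) = \left(-49\right) \left(-147\right) = 7203$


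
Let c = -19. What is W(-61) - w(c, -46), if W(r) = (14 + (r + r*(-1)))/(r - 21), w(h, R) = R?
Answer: 1879/41 ≈ 45.829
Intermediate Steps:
W(r) = 14/(-21 + r) (W(r) = (14 + (r - r))/(-21 + r) = (14 + 0)/(-21 + r) = 14/(-21 + r))
W(-61) - w(c, -46) = 14/(-21 - 61) - 1*(-46) = 14/(-82) + 46 = 14*(-1/82) + 46 = -7/41 + 46 = 1879/41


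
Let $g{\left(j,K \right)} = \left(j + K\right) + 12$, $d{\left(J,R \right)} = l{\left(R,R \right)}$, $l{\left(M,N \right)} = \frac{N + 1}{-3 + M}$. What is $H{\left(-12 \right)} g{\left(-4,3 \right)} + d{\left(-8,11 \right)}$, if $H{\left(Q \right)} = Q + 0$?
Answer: $- \frac{261}{2} \approx -130.5$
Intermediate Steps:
$l{\left(M,N \right)} = \frac{1 + N}{-3 + M}$
$d{\left(J,R \right)} = \frac{1 + R}{-3 + R}$
$g{\left(j,K \right)} = 12 + K + j$ ($g{\left(j,K \right)} = \left(K + j\right) + 12 = 12 + K + j$)
$H{\left(Q \right)} = Q$
$H{\left(-12 \right)} g{\left(-4,3 \right)} + d{\left(-8,11 \right)} = - 12 \left(12 + 3 - 4\right) + \frac{1 + 11}{-3 + 11} = \left(-12\right) 11 + \frac{1}{8} \cdot 12 = -132 + \frac{1}{8} \cdot 12 = -132 + \frac{3}{2} = - \frac{261}{2}$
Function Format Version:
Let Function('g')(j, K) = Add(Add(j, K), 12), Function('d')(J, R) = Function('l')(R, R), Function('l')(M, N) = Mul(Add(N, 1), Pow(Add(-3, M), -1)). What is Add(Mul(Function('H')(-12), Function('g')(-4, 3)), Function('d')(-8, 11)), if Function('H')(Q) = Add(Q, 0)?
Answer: Rational(-261, 2) ≈ -130.50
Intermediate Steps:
Function('l')(M, N) = Mul(Pow(Add(-3, M), -1), Add(1, N)) (Function('l')(M, N) = Mul(Add(1, N), Pow(Add(-3, M), -1)) = Mul(Pow(Add(-3, M), -1), Add(1, N)))
Function('d')(J, R) = Mul(Pow(Add(-3, R), -1), Add(1, R))
Function('g')(j, K) = Add(12, K, j) (Function('g')(j, K) = Add(Add(K, j), 12) = Add(12, K, j))
Function('H')(Q) = Q
Add(Mul(Function('H')(-12), Function('g')(-4, 3)), Function('d')(-8, 11)) = Add(Mul(-12, Add(12, 3, -4)), Mul(Pow(Add(-3, 11), -1), Add(1, 11))) = Add(Mul(-12, 11), Mul(Pow(8, -1), 12)) = Add(-132, Mul(Rational(1, 8), 12)) = Add(-132, Rational(3, 2)) = Rational(-261, 2)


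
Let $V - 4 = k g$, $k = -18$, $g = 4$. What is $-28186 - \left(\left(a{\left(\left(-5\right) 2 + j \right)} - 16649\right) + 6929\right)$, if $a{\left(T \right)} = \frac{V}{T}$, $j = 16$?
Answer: $- \frac{55364}{3} \approx -18455.0$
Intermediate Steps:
$V = -68$ ($V = 4 - 72 = -68$)
$a{\left(T \right)} = - \frac{68}{T}$
$-28186 - \left(\left(a{\left(\left(-5\right) 2 + j \right)} - 16649\right) + 6929\right) = -28186 - \left(\left(- \frac{68}{\left(-5\right) 2 + 16} - 16649\right) + 6929\right) = -28186 - \left(\left(- \frac{68}{-10 + 16} - 16649\right) + 6929\right) = -28186 - \left(\left(- \frac{68}{6} - 16649\right) + 6929\right) = -28186 - \left(\left(\left(-68\right) \frac{1}{6} - 16649\right) + 6929\right) = -28186 - \left(\left(- \frac{34}{3} - 16649\right) + 6929\right) = -28186 - \left(- \frac{49981}{3} + 6929\right) = -28186 - - \frac{29194}{3} = -28186 + \frac{29194}{3} = - \frac{55364}{3}$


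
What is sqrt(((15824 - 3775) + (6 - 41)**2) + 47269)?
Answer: 93*sqrt(7) ≈ 246.05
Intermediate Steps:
sqrt(((15824 - 3775) + (6 - 41)**2) + 47269) = sqrt((12049 + (-35)**2) + 47269) = sqrt((12049 + 1225) + 47269) = sqrt(13274 + 47269) = sqrt(60543) = 93*sqrt(7)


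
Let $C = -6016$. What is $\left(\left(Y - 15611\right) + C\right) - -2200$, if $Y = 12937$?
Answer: $-6490$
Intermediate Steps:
$\left(\left(Y - 15611\right) + C\right) - -2200 = \left(\left(12937 - 15611\right) - 6016\right) - -2200 = \left(-2674 - 6016\right) + 2200 = -8690 + 2200 = -6490$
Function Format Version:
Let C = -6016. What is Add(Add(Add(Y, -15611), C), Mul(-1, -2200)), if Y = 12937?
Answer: -6490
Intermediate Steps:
Add(Add(Add(Y, -15611), C), Mul(-1, -2200)) = Add(Add(Add(12937, -15611), -6016), Mul(-1, -2200)) = Add(Add(-2674, -6016), 2200) = Add(-8690, 2200) = -6490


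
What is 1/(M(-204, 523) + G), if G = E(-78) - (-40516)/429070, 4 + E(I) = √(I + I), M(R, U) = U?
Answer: 23891459220805/12409103287481029 - 92050532450*I*√39/12409103287481029 ≈ 0.0019253 - 4.6325e-5*I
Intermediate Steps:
E(I) = -4 + √2*√I (E(I) = -4 + √(I + I) = -4 + √(2*I) = -4 + √2*√I)
G = -837882/214535 + 2*I*√39 (G = (-4 + √2*√(-78)) - (-40516)/429070 = (-4 + √2*(I*√78)) - (-40516)/429070 = (-4 + 2*I*√39) - 1*(-20258/214535) = (-4 + 2*I*√39) + 20258/214535 = -837882/214535 + 2*I*√39 ≈ -3.9056 + 12.49*I)
1/(M(-204, 523) + G) = 1/(523 + (-837882/214535 + 2*I*√39)) = 1/(111363923/214535 + 2*I*√39)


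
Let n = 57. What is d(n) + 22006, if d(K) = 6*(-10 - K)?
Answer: 21604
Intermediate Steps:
d(K) = -60 - 6*K
d(n) + 22006 = (-60 - 6*57) + 22006 = (-60 - 342) + 22006 = -402 + 22006 = 21604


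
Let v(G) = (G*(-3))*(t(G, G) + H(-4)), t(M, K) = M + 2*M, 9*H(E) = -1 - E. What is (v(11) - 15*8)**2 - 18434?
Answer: 1469966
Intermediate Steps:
H(E) = -1/9 - E/9 (H(E) = (-1 - E)/9 = -1/9 - E/9)
t(M, K) = 3*M
v(G) = -3*G*(1/3 + 3*G) (v(G) = (G*(-3))*(3*G + (-1/9 - 1/9*(-4))) = (-3*G)*(3*G + (-1/9 + 4/9)) = (-3*G)*(3*G + 1/3) = (-3*G)*(1/3 + 3*G) = -3*G*(1/3 + 3*G))
(v(11) - 15*8)**2 - 18434 = (-1*11*(1 + 9*11) - 15*8)**2 - 18434 = (-1*11*(1 + 99) - 120)**2 - 18434 = (-1*11*100 - 120)**2 - 18434 = (-1100 - 120)**2 - 18434 = (-1220)**2 - 18434 = 1488400 - 18434 = 1469966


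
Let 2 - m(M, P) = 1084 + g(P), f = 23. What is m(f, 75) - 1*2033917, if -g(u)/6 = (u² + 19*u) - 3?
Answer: -1992717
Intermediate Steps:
g(u) = 18 - 114*u - 6*u² (g(u) = -6*((u² + 19*u) - 3) = -6*(-3 + u² + 19*u) = 18 - 114*u - 6*u²)
m(M, P) = -1100 + 6*P² + 114*P (m(M, P) = 2 - (1084 + (18 - 114*P - 6*P²)) = 2 - (1102 - 114*P - 6*P²) = 2 + (-1102 + 6*P² + 114*P) = -1100 + 6*P² + 114*P)
m(f, 75) - 1*2033917 = (-1100 + 6*75² + 114*75) - 1*2033917 = (-1100 + 6*5625 + 8550) - 2033917 = (-1100 + 33750 + 8550) - 2033917 = 41200 - 2033917 = -1992717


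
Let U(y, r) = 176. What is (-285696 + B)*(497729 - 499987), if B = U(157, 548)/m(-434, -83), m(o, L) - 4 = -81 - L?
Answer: 1935106000/3 ≈ 6.4504e+8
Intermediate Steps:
m(o, L) = -77 - L (m(o, L) = 4 + (-81 - L) = -77 - L)
B = 88/3 (B = 176/(-77 - 1*(-83)) = 176/(-77 + 83) = 176/6 = 176*(1/6) = 88/3 ≈ 29.333)
(-285696 + B)*(497729 - 499987) = (-285696 + 88/3)*(497729 - 499987) = -857000/3*(-2258) = 1935106000/3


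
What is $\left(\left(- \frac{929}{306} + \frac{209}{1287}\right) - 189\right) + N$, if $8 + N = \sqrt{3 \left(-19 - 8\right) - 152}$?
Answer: $- \frac{795097}{3978} + i \sqrt{233} \approx -199.87 + 15.264 i$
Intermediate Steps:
$N = -8 + i \sqrt{233}$ ($N = -8 + \sqrt{3 \left(-19 - 8\right) - 152} = -8 + \sqrt{3 \left(-27\right) - 152} = -8 + \sqrt{-81 - 152} = -8 + \sqrt{-233} = -8 + i \sqrt{233} \approx -8.0 + 15.264 i$)
$\left(\left(- \frac{929}{306} + \frac{209}{1287}\right) - 189\right) + N = \left(\left(- \frac{929}{306} + \frac{209}{1287}\right) - 189\right) - \left(8 - i \sqrt{233}\right) = \left(\left(\left(-929\right) \frac{1}{306} + 209 \cdot \frac{1}{1287}\right) - 189\right) - \left(8 - i \sqrt{233}\right) = \left(\left(- \frac{929}{306} + \frac{19}{117}\right) - 189\right) - \left(8 - i \sqrt{233}\right) = \left(- \frac{11431}{3978} - 189\right) - \left(8 - i \sqrt{233}\right) = - \frac{763273}{3978} - \left(8 - i \sqrt{233}\right) = - \frac{795097}{3978} + i \sqrt{233}$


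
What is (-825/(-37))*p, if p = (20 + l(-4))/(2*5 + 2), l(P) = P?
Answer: 1100/37 ≈ 29.730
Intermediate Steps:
p = 4/3 (p = (20 - 4)/(2*5 + 2) = 16/(10 + 2) = 16/12 = 16*(1/12) = 4/3 ≈ 1.3333)
(-825/(-37))*p = -825/(-37)*(4/3) = -825*(-1)/37*(4/3) = -33*(-25/37)*(4/3) = (825/37)*(4/3) = 1100/37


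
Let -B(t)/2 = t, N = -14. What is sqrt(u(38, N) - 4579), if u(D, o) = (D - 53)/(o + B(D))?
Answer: I*sqrt(164838)/6 ≈ 67.667*I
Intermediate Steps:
B(t) = -2*t
u(D, o) = (-53 + D)/(o - 2*D) (u(D, o) = (D - 53)/(o - 2*D) = (-53 + D)/(o - 2*D))
sqrt(u(38, N) - 4579) = sqrt((53 - 1*38)/(-1*(-14) + 2*38) - 4579) = sqrt((53 - 38)/(14 + 76) - 4579) = sqrt(15/90 - 4579) = sqrt((1/90)*15 - 4579) = sqrt(1/6 - 4579) = sqrt(-27473/6) = I*sqrt(164838)/6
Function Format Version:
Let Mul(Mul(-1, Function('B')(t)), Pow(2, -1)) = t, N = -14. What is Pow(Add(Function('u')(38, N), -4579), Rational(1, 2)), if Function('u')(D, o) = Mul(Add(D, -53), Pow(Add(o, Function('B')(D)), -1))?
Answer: Mul(Rational(1, 6), I, Pow(164838, Rational(1, 2))) ≈ Mul(67.667, I)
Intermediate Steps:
Function('B')(t) = Mul(-2, t)
Function('u')(D, o) = Mul(Pow(Add(o, Mul(-2, D)), -1), Add(-53, D)) (Function('u')(D, o) = Mul(Add(D, -53), Pow(Add(o, Mul(-2, D)), -1)) = Mul(Add(-53, D), Pow(Add(o, Mul(-2, D)), -1)) = Mul(Pow(Add(o, Mul(-2, D)), -1), Add(-53, D)))
Pow(Add(Function('u')(38, N), -4579), Rational(1, 2)) = Pow(Add(Mul(Pow(Add(Mul(-1, -14), Mul(2, 38)), -1), Add(53, Mul(-1, 38))), -4579), Rational(1, 2)) = Pow(Add(Mul(Pow(Add(14, 76), -1), Add(53, -38)), -4579), Rational(1, 2)) = Pow(Add(Mul(Pow(90, -1), 15), -4579), Rational(1, 2)) = Pow(Add(Mul(Rational(1, 90), 15), -4579), Rational(1, 2)) = Pow(Add(Rational(1, 6), -4579), Rational(1, 2)) = Pow(Rational(-27473, 6), Rational(1, 2)) = Mul(Rational(1, 6), I, Pow(164838, Rational(1, 2)))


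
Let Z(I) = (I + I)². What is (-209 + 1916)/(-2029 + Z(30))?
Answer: 1707/1571 ≈ 1.0866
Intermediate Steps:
Z(I) = 4*I² (Z(I) = (2*I)² = 4*I²)
(-209 + 1916)/(-2029 + Z(30)) = (-209 + 1916)/(-2029 + 4*30²) = 1707/(-2029 + 4*900) = 1707/(-2029 + 3600) = 1707/1571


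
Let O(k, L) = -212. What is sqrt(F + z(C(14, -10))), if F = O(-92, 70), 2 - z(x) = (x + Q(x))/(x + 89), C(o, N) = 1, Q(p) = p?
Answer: I*sqrt(47255)/15 ≈ 14.492*I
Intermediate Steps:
z(x) = 2 - 2*x/(89 + x) (z(x) = 2 - (x + x)/(x + 89) = 2 - 2*x/(89 + x))
F = -212
sqrt(F + z(C(14, -10))) = sqrt(-212 + 178/(89 + 1)) = sqrt(-212 + 178/90) = sqrt(-212 + 178*(1/90)) = sqrt(-212 + 89/45) = sqrt(-9451/45) = I*sqrt(47255)/15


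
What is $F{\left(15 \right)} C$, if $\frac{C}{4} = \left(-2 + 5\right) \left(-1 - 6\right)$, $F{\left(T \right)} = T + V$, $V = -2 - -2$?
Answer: $-1260$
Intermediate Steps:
$V = 0$ ($V = -2 + 2 = 0$)
$F{\left(T \right)} = T$ ($F{\left(T \right)} = T + 0 = T$)
$C = -84$ ($C = 4 \left(-2 + 5\right) \left(-1 - 6\right) = 4 \cdot 3 \left(-1 - 6\right) = 4 \cdot 3 \left(-7\right) = 4 \left(-21\right) = -84$)
$F{\left(15 \right)} C = 15 \left(-84\right) = -1260$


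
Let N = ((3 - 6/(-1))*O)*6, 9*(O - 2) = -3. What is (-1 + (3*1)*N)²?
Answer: 72361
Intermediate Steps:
O = 5/3 (O = 2 + (⅑)*(-3) = 2 - ⅓ = 5/3 ≈ 1.6667)
N = 90 (N = ((3 - 6/(-1))*(5/3))*6 = ((3 - 6*(-1))*(5/3))*6 = ((3 - 1*(-6))*(5/3))*6 = ((3 + 6)*(5/3))*6 = (9*(5/3))*6 = 15*6 = 90)
(-1 + (3*1)*N)² = (-1 + (3*1)*90)² = (-1 + 3*90)² = (-1 + 270)² = 269² = 72361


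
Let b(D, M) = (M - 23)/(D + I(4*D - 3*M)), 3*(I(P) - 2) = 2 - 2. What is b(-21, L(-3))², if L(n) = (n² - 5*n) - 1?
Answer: 0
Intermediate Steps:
L(n) = -1 + n² - 5*n
I(P) = 2 (I(P) = 2 + (2 - 2)/3 = 2 + (⅓)*0 = 2 + 0 = 2)
b(D, M) = (-23 + M)/(2 + D) (b(D, M) = (M - 23)/(D + 2) = (-23 + M)/(2 + D))
b(-21, L(-3))² = ((-23 + (-1 + (-3)² - 5*(-3)))/(2 - 21))² = ((-23 + (-1 + 9 + 15))/(-19))² = (-(-23 + 23)/19)² = (-1/19*0)² = 0² = 0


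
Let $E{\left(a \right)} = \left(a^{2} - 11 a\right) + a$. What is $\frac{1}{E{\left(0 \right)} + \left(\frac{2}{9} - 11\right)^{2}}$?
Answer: $\frac{81}{9409} \approx 0.0086088$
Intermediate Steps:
$E{\left(a \right)} = a^{2} - 10 a$
$\frac{1}{E{\left(0 \right)} + \left(\frac{2}{9} - 11\right)^{2}} = \frac{1}{0 \left(-10 + 0\right) + \left(\frac{2}{9} - 11\right)^{2}} = \frac{1}{0 \left(-10\right) + \left(2 \cdot \frac{1}{9} - 11\right)^{2}} = \frac{1}{0 + \left(\frac{2}{9} - 11\right)^{2}} = \frac{1}{0 + \left(- \frac{97}{9}\right)^{2}} = \frac{1}{0 + \frac{9409}{81}} = \frac{1}{\frac{9409}{81}} = \frac{81}{9409}$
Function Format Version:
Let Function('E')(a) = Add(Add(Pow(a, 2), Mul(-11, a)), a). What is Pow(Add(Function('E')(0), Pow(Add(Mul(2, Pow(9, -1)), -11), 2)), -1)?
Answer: Rational(81, 9409) ≈ 0.0086088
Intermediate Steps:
Function('E')(a) = Add(Pow(a, 2), Mul(-10, a))
Pow(Add(Function('E')(0), Pow(Add(Mul(2, Pow(9, -1)), -11), 2)), -1) = Pow(Add(Mul(0, Add(-10, 0)), Pow(Add(Mul(2, Pow(9, -1)), -11), 2)), -1) = Pow(Add(Mul(0, -10), Pow(Add(Mul(2, Rational(1, 9)), -11), 2)), -1) = Pow(Add(0, Pow(Add(Rational(2, 9), -11), 2)), -1) = Pow(Add(0, Pow(Rational(-97, 9), 2)), -1) = Pow(Add(0, Rational(9409, 81)), -1) = Pow(Rational(9409, 81), -1) = Rational(81, 9409)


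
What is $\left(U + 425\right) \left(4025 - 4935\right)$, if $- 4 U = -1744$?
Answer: $-783510$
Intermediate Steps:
$U = 436$ ($U = \left(- \frac{1}{4}\right) \left(-1744\right) = 436$)
$\left(U + 425\right) \left(4025 - 4935\right) = \left(436 + 425\right) \left(4025 - 4935\right) = 861 \left(-910\right) = -783510$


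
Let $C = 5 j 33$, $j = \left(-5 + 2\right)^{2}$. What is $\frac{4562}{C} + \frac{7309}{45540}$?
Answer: $\frac{441631}{136620} \approx 3.2326$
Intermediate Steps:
$j = 9$ ($j = \left(-3\right)^{2} = 9$)
$C = 1485$ ($C = 5 \cdot 9 \cdot 33 = 45 \cdot 33 = 1485$)
$\frac{4562}{C} + \frac{7309}{45540} = \frac{4562}{1485} + \frac{7309}{45540} = \frac{441631}{136620}$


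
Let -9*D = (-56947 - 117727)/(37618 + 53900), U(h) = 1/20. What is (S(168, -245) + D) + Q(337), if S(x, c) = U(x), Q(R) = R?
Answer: 2777899511/8236620 ≈ 337.26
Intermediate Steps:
U(h) = 1/20
S(x, c) = 1/20
D = 87337/411831 (D = -(-56947 - 117727)/(9*(37618 + 53900)) = -(-174674)/(9*91518) = -⅑*(-87337/45759) = 87337/411831 ≈ 0.21207)
(S(168, -245) + D) + Q(337) = (1/20 + 87337/411831) + 337 = 2158571/8236620 + 337 = 2777899511/8236620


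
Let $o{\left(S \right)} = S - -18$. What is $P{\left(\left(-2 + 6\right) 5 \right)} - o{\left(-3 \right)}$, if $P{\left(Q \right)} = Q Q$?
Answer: $385$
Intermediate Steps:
$o{\left(S \right)} = 18 + S$ ($o{\left(S \right)} = S + 18 = 18 + S$)
$P{\left(Q \right)} = Q^{2}$
$P{\left(\left(-2 + 6\right) 5 \right)} - o{\left(-3 \right)} = \left(\left(-2 + 6\right) 5\right)^{2} - \left(18 - 3\right) = \left(4 \cdot 5\right)^{2} - 15 = 20^{2} - 15 = 400 - 15 = 385$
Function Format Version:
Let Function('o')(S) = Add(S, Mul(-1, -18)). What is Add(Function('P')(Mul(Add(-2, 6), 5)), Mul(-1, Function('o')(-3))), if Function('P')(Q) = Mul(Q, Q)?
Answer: 385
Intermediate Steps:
Function('o')(S) = Add(18, S) (Function('o')(S) = Add(S, 18) = Add(18, S))
Function('P')(Q) = Pow(Q, 2)
Add(Function('P')(Mul(Add(-2, 6), 5)), Mul(-1, Function('o')(-3))) = Add(Pow(Mul(Add(-2, 6), 5), 2), Mul(-1, Add(18, -3))) = Add(Pow(Mul(4, 5), 2), Mul(-1, 15)) = Add(Pow(20, 2), -15) = Add(400, -15) = 385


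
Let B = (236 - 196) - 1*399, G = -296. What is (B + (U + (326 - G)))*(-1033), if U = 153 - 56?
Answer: -371880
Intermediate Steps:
U = 97
B = -359 (B = 40 - 399 = -359)
(B + (U + (326 - G)))*(-1033) = (-359 + (97 + (326 - 1*(-296))))*(-1033) = (-359 + (97 + (326 + 296)))*(-1033) = (-359 + (97 + 622))*(-1033) = (-359 + 719)*(-1033) = 360*(-1033) = -371880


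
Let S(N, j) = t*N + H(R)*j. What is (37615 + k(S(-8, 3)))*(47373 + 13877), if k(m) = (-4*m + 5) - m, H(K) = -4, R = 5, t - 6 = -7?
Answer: 2305450000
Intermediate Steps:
t = -1 (t = 6 - 7 = -1)
S(N, j) = -N - 4*j
k(m) = 5 - 5*m (k(m) = (5 - 4*m) - m = 5 - 5*m)
(37615 + k(S(-8, 3)))*(47373 + 13877) = (37615 + (5 - 5*(-1*(-8) - 4*3)))*(47373 + 13877) = (37615 + (5 - 5*(8 - 12)))*61250 = (37615 + (5 - 5*(-4)))*61250 = (37615 + (5 + 20))*61250 = (37615 + 25)*61250 = 37640*61250 = 2305450000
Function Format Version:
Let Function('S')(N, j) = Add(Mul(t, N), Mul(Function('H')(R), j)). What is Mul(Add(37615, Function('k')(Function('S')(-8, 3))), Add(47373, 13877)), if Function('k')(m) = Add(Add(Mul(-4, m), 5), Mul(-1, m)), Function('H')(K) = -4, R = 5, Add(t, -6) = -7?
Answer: 2305450000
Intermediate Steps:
t = -1 (t = Add(6, -7) = -1)
Function('S')(N, j) = Add(Mul(-1, N), Mul(-4, j))
Function('k')(m) = Add(5, Mul(-5, m)) (Function('k')(m) = Add(Add(5, Mul(-4, m)), Mul(-1, m)) = Add(5, Mul(-5, m)))
Mul(Add(37615, Function('k')(Function('S')(-8, 3))), Add(47373, 13877)) = Mul(Add(37615, Add(5, Mul(-5, Add(Mul(-1, -8), Mul(-4, 3))))), Add(47373, 13877)) = Mul(Add(37615, Add(5, Mul(-5, Add(8, -12)))), 61250) = Mul(Add(37615, Add(5, Mul(-5, -4))), 61250) = Mul(Add(37615, Add(5, 20)), 61250) = Mul(Add(37615, 25), 61250) = Mul(37640, 61250) = 2305450000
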